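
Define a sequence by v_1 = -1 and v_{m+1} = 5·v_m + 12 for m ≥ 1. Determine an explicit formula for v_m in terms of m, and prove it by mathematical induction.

Computing the first terms: v_1 = -1, v_2 = 7, v_3 = 47. This suggests v_m = 2·5^(m - 1) - 3.
When m = 1: the formula gives -1 = -1 = v_1.
Inductive step: suppose the statement holds for some k ≥ 1, so v_k = 2·5^(k - 1) - 3.
Then v_{k+1} = 5·v_k + 12 = 5·(2·5^(k - 1) - 3) + 12 = 2·5^k - 3 = 2·5^((k+1) - 1) - 3,
which is the claimed formula at m = k+1.
Hence, by induction on m, the claim holds for every m ≥ 1.

v_m = 2·5^(m - 1) - 3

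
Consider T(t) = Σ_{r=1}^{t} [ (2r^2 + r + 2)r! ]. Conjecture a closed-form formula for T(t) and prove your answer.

We claim T(t) = (2t + 1)(t + 1)! - 1 for all t ≥ 1.
When t = 1: T(1) = 5, and the closed form gives 5. They agree.
Inductive step: assume the claim holds for t = r, so T(r) = (2r + 1)(r + 1)! - 1.
Then T(r+1) = T(r) + ((2r^2 + 5r + 5)(r + 1)!) = ((2r + 1)(r + 1)! - 1) + ((2r^2 + 5r + 5)(r + 1)!).
Simplifying, T(r+1) = (2(r+1) + 1)((r+1) + 1)! - 1,
which is the closed form with t = r+1.
This completes the induction.

T(t) = (2t + 1)(t + 1)! - 1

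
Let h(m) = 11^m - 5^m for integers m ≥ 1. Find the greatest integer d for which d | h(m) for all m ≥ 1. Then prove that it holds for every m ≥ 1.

d = 6

Computing the first values: h(1) = 6 and h(2) = 96; gcd(6, 96) = 6, so d ≤ 6.
We prove 6 | 11^m - 5^m for all m ≥ 1 by induction on m.
Base case (m = 1): h(1) = 6 = 6·(1), so 6 | h(1).
Inductive step: assume the claim holds for m = j, i.e. 6 | h(j). Then
11^{j+1} − 5^{j+1} = 11·11^j − 5·5^j = 11·(11^j − 5^j) + (6)·5^j. The first term is divisible by 6 by the inductive hypothesis, and the second term (6)·5^j is divisible by 6 since 6 | 6. Hence 6 | h(j+1).
This completes the induction.
Therefore the largest such d is 6.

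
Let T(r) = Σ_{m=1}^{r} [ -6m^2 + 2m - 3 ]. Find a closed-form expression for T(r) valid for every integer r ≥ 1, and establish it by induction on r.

T(r) = -r(2r^2 + 2r + 3)

We claim T(r) = -r(2r^2 + 2r + 3) for all r ≥ 1.
For the base case r = 1: T(1) = -7, and the closed form gives -7. They agree.
Inductive step: suppose the statement holds for some m ≥ 1, so T(m) = m(-2m^2 - 2m - 3).
Then T(m+1) = T(m) + (2m - 6(m + 1)^2 - 1) = (m(-2m^2 - 2m - 3)) + (2m - 6(m + 1)^2 - 1).
Simplifying, T(m+1) = -(m + 1)(2m^2 + 6m + 7) = -(m+1)(2(m+1)^2 + 2(m+1) + 3),
which is the closed form with r = m+1.
Hence, by induction on r, the claim holds for every r ≥ 1.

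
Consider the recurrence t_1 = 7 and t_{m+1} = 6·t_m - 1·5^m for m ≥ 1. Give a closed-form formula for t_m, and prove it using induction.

t_m = 5^m + 2·6^(m - 1)

Computing the first terms: t_1 = 7, t_2 = 37, t_3 = 197. This suggests t_m = 5^m + 2·6^(m - 1).
Base step (m = 1): the formula gives 7 = 7 = t_1.
Suppose the result is true for m = r, so t_r = 5^r + 2·6^(r - 1).
Then t_{r+1} = 6·t_r - 1·5^r = 6·(5^r + 2·6^(r - 1)) - 1·5^r = 5^(r + 1) + 2·6^r = 5^(r+1) + 2·6^((r+1) - 1),
which is the claimed formula at m = r+1.
By induction, the statement is established for all m ≥ 1.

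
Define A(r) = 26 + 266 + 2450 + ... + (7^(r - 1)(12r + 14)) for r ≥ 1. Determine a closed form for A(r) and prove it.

We claim A(r) = 2·7^r(r + 1) - 2 for all r ≥ 1.
For the base case r = 1: A(1) = 26, and the closed form gives 26. They agree.
For the inductive step, assume it holds for an arbitrary p ≥ 1, so A(p) = 2·7^p(p + 1) - 2.
Then A(p+1) = A(p) + (7^p(12p + 26)) = (2·7^p(p + 1) - 2) + (7^p(12p + 26)).
Simplifying, A(p+1) = 14·7^p·p + 28·7^p - 2 = 2·7^(p+1)((p+1) + 1) - 2,
which is the closed form with r = p+1.
By induction, the statement is established for all r ≥ 1.

A(r) = 2·7^r(r + 1) - 2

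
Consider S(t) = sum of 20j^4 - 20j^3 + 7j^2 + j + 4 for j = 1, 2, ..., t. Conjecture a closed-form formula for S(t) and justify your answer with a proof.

S(t) = t(4t^4 + 5t^3 - t^2 - t + 5)

We claim S(t) = t(4t^4 + 5t^3 - t^2 - t + 5) for all t ≥ 1.
For the base case t = 1: S(1) = 12, and the closed form gives 12. They agree.
Inductive step: assume the claim holds for t = j, so S(j) = j(4j^4 + 5j^3 - j^2 - j + 5).
Then S(j+1) = S(j) + (20j^4 + 60j^3 + 67j^2 + 35j + 12) = (j(4j^4 + 5j^3 - j^2 - j + 5)) + (20j^4 + 60j^3 + 67j^2 + 35j + 12).
Simplifying, S(j+1) = (j + 1)(4j^4 + 21j^3 + 38j^2 + 28j + 12) = (j+1)(4(j+1)^4 + 5(j+1)^3 - (j+1)^2 - (j+1) + 5),
which is the closed form with t = j+1.
Hence, by induction on t, the claim holds for every t ≥ 1.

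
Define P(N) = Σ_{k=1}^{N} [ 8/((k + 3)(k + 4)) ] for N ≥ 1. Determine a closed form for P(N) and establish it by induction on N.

We claim P(N) = 2N/(N + 4) for all N ≥ 1.
When N = 1: P(1) = 2/5, and the closed form gives 2/5. They agree.
Inductive step: suppose the statement holds for some k ≥ 1, so P(k) = 2k/(k + 4).
Then P(k+1) = P(k) + (8/((k + 4)(k + 5))) = (2k/(k + 4)) + (8/((k + 4)(k + 5))).
Simplifying, P(k+1) = 2(k + 1)/(k + 5) = 2(k+1)/((k+1) + 4),
which is the closed form with N = k+1.
By the principle of mathematical induction, the result holds for all N ≥ 1.

P(N) = 2N/(N + 4)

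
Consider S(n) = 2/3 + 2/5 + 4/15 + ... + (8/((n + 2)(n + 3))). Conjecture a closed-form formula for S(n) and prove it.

S(n) = 8n/(3(n + 3))

We claim S(n) = 8n/(3(n + 3)) for all n ≥ 1.
For the base case n = 1: S(1) = 2/3, and the closed form gives 2/3. They agree.
Inductive step: assume the claim holds for n = i, so S(i) = 8i/(3(i + 3)).
Then S(i+1) = S(i) + (8/((i + 3)(i + 4))) = (8i/(3(i + 3))) + (8/((i + 3)(i + 4))).
Simplifying, S(i+1) = 8(i + 1)/(3(i + 4)) = 8(i+1)/(3((i+1) + 3)),
which is the closed form with n = i+1.
Hence, by induction on n, the claim holds for every n ≥ 1.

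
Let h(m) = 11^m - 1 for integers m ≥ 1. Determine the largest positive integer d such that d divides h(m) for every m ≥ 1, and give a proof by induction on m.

Computing the first values: h(1) = 10 and h(2) = 120; gcd(10, 120) = 10, so d ≤ 10.
We prove 10 | 11^m - 1 for all m ≥ 1 by induction on m.
Base case (m = 1): h(1) = 10 = 10·(1), so 10 | h(1).
Inductive step: assume the claim holds for m = p, i.e. 10 | h(p). Then
11^{p+1} − 1^{p+1} = 11·11^p − 1·1^p = 11·(11^p − 1^p) + (10)·1^p. The first term is divisible by 10 by the inductive hypothesis, and the second term (10)·1^p is divisible by 10 since 10 | 10. Hence 10 | h(p+1).
Hence, by induction on m, the claim holds for every m ≥ 1.
Therefore the largest such d is 10.

d = 10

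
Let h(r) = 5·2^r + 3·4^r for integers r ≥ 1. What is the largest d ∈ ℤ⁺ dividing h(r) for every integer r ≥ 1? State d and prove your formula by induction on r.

Computing the first values: h(1) = 22 and h(2) = 68; gcd(22, 68) = 2, so d ≤ 2.
We prove 2 | 5·2^r + 3·4^r for all r ≥ 1 by induction on r.
Base step (r = 1): h(1) = 22 = 2·(11), so 2 | h(1).
For the inductive step, assume it holds for an arbitrary i ≥ 1, i.e. 2 | h(i). Then
h(i+1) − 4·h(i) = (5·2^(i+1) + 3·4^(i+1)) − 4·(5·2^i + 3·4^i) = (5)·2^i·(2 − 4) = (-10)·2^i. Since 2 | h(i) by the inductive hypothesis, 2 | 4·h(i); and 2 | -10 since -10 = 2·-5. Therefore 2 | h(i+1).
Hence, by induction on r, the claim holds for every r ≥ 1.
Therefore the largest such d is 2.

d = 2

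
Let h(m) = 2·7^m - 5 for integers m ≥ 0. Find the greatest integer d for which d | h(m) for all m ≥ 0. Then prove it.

d = 3

Computing the first values: h(0) = -3 and h(1) = 9; gcd(-3, 9) = 3, so d ≤ 3.
We prove 3 | 2·7^m - 5 for all m ≥ 0 by induction on m.
When m = 0: h(0) = -3 = 3·(-1), so 3 | h(0).
Suppose the result is true for m = k, i.e. 3 | h(k). Then
h(k+1) = 2·7^(k+1) - 5 = 7·(2·7^k - 5) + 30 = 7·h(k) + 30. The first term is divisible by 3 by the inductive hypothesis, and 30 is divisible by 3. Hence 3 | h(k+1).
Hence, by induction on m, the claim holds for every m ≥ 0.
Therefore the largest such d is 3.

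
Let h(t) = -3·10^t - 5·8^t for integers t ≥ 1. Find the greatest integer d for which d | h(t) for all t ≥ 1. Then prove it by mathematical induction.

Computing the first values: h(1) = -70 and h(2) = -620; gcd(-70, -620) = 10, so d ≤ 10.
We prove 10 | -3·10^t - 5·8^t for all t ≥ 1 by induction on t.
For the base case t = 1: h(1) = -70 = 10·(-7), so 10 | h(1).
For the inductive step, assume it holds for an arbitrary k ≥ 1, i.e. 10 | h(k). Then
h(k+1) − 10·h(k) = (-3·10^(k+1) - 5·8^(k+1)) − 10·(-3·10^k - 5·8^k) = (-5)·8^k·(8 − 10) = (10)·8^k. Since 10 | h(k) by the inductive hypothesis, 10 | 10·h(k); and 10 | 10 since 10 = 10·1. Therefore 10 | h(k+1).
Hence, by induction on t, the claim holds for every t ≥ 1.
Therefore the largest such d is 10.

d = 10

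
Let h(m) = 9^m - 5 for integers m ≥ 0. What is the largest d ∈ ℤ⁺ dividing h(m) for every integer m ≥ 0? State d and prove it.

d = 4

Computing the first values: h(0) = -4 and h(1) = 4; gcd(-4, 4) = 4, so d ≤ 4.
We prove 4 | 9^m - 5 for all m ≥ 0 by induction on m.
Base case (m = 0): h(0) = -4 = 4·(-1), so 4 | h(0).
Inductive step: assume the claim holds for m = p, i.e. 4 | h(p). Then
h(p+1) = 9^(p+1) - 5 = 9·(9^p - 5) + 40 = 9·h(p) + 40. The first term is divisible by 4 by the inductive hypothesis, and 40 is divisible by 4. Hence 4 | h(p+1).
Hence, by induction on m, the claim holds for every m ≥ 0.
Therefore the largest such d is 4.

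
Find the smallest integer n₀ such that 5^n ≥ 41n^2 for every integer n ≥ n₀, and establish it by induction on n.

At n = 4: 625 < 656, so the inequality fails and n₀ ≥ 5. We prove 5^n ≥ 41n^2 for all n ≥ 5.
Base case (n = 5): 5^n = 3125 and 41n^2 = 1025, so 3125 ≥ 1025.
Inductive step: suppose the statement holds for some r ≥ 5, so 5^r ≥ 41r^2.
Then 5^(r + 1) = 5·(5^r) ≥ 5·(41r^2).
Also, for r ≥ 5 we have 5·(41r^2) ≥ 41(r+1)^2, since 5 ≥ (1 + 1/r)^2 for all r ≥ 5.
Combining, 5^(r + 1) ≥ 41(r+1)^2.
Hence, by induction on n, the claim holds for every n ≥ 5.
Hence the smallest such n₀ is 5.

n₀ = 5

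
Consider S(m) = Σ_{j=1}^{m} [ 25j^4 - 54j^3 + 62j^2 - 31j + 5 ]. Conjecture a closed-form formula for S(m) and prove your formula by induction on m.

S(m) = m(5m^4 - m^3 + 2m^2 + 2m - 1)

We claim S(m) = m(5m^4 - m^3 + 2m^2 + 2m - 1) for all m ≥ 1.
Base case (m = 1): S(1) = 7, and the closed form gives 7. They agree.
For the inductive step, assume it holds for an arbitrary j ≥ 1, so S(j) = j(5j^4 - j^3 + 2j^2 + 2j - 1).
Then S(j+1) = S(j) + (25j^4 + 46j^3 + 50j^2 + 31j + 7) = (j(5j^4 - j^3 + 2j^2 + 2j - 1)) + (25j^4 + 46j^3 + 50j^2 + 31j + 7).
Simplifying, S(j+1) = (j + 1)(5j^4 + 19j^3 + 29j^2 + 23j + 7) = (j+1)(5(j+1)^4 - (j+1)^3 + 2(j+1)^2 + 2(j+1) - 1),
which is the closed form with m = j+1.
Hence, by induction on m, the claim holds for every m ≥ 1.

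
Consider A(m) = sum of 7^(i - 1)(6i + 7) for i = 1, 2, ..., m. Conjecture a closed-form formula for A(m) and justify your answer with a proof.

We claim A(m) = 7^m(m + 1) - 1 for all m ≥ 1.
For the base case m = 1: A(1) = 13, and the closed form gives 13. They agree.
Suppose the result is true for m = i, so A(i) = 7^i(i + 1) - 1.
Then A(i+1) = A(i) + (7^i(6i + 13)) = (7^i(i + 1) - 1) + (7^i(6i + 13)).
Simplifying, A(i+1) = 7·7^i·i + 14·7^i - 1 = 7^(i+1)((i+1) + 1) - 1,
which is the closed form with m = i+1.
This completes the induction.

A(m) = 7^m(m + 1) - 1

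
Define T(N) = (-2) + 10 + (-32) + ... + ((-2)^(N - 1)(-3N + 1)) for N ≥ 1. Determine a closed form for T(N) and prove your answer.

We claim T(N) = (-2)^N·N for all N ≥ 1.
For the base case N = 1: T(1) = -2, and the closed form gives -2. They agree.
Suppose the result is true for N = j, so T(j) = (-2)^j·j.
Then T(j+1) = T(j) + ((-2)^j(-3j - 2)) = ((-2)^j·j) + ((-2)^j(-3j - 2)).
Simplifying, T(j+1) = (-2)^(j + 1)(j + 1) = (-2)^(j+1)·(j+1),
which is the closed form with N = j+1.
This completes the induction.

T(N) = (-2)^N·N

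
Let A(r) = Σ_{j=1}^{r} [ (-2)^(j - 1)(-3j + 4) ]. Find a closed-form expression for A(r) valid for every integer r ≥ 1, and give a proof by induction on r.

A(r) = (-2)^r(r - 1) + 1

We claim A(r) = (-2)^r(r - 1) + 1 for all r ≥ 1.
Base step (r = 1): A(1) = 1, and the closed form gives 1. They agree.
Inductive step: suppose the statement holds for some j ≥ 1, so A(j) = (-2)^j(j - 1) + 1.
Then A(j+1) = A(j) + ((-2)^j(-3j + 1)) = ((-2)^j(j - 1) + 1) + ((-2)^j(-3j + 1)).
Simplifying, A(j+1) = (-2)^(j + 1)j + 1 = (-2)^(j+1)((j+1) - 1) + 1,
which is the closed form with r = j+1.
By the principle of mathematical induction, the result holds for all r ≥ 1.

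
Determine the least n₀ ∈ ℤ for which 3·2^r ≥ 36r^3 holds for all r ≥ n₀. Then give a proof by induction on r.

n₀ = 16

At r = 15: 98304 < 121500, so the inequality fails and n₀ ≥ 16. We prove 3·2^r ≥ 36r^3 for all r ≥ 16.
Base step (r = 16): 3·2^r = 196608 and 36r^3 = 147456, so 196608 ≥ 147456.
Inductive step: suppose the statement holds for some p ≥ 16, so 3·2^p ≥ 36p^3.
Then 3·2^(p + 1) = 2·(3·2^p) ≥ 2·(36p^3).
Also, for p ≥ 16 we have 2·(36p^3) ≥ 36(p+1)^3, since 2 ≥ (1 + 1/p)^3 for all p ≥ 16.
Combining, 3·2^(p + 1) ≥ 36(p+1)^3.
By induction, the statement is established for all r ≥ 16.
Hence the smallest such n₀ is 16.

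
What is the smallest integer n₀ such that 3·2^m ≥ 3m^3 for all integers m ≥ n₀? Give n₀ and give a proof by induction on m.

At m = 9: 1536 < 2187, so the inequality fails and n₀ ≥ 10. We prove 3·2^m ≥ 3m^3 for all m ≥ 10.
Base case (m = 10): 3·2^m = 3072 and 3m^3 = 3000, so 3072 ≥ 3000.
Inductive step: assume the claim holds for m = k, so 3·2^k ≥ 3k^3.
Then 3·2^(k + 1) = 2·(3·2^k) ≥ 2·(3k^3).
Also, for k ≥ 10 we have 2·(3k^3) ≥ 3(k+1)^3, since 2 ≥ (1 + 1/k)^3 for all k ≥ 10.
Combining, 3·2^(k + 1) ≥ 3(k+1)^3.
By the principle of mathematical induction, the result holds for all m ≥ 10.
Hence the smallest such n₀ is 10.

n₀ = 10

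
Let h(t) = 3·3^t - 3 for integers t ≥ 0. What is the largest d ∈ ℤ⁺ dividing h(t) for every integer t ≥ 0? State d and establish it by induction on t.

d = 6

Computing the first values: h(0) = 0 and h(1) = 6; gcd(0, 6) = 6, so d ≤ 6.
We prove 6 | 3·3^t - 3 for all t ≥ 0 by induction on t.
When t = 0: h(0) = 0 = 6·(0), so 6 | h(0).
For the inductive step, assume it holds for an arbitrary p ≥ 0, i.e. 6 | h(p). Then
h(p+1) = 3·3^(p+1) - 3 = 3·(3·3^p - 3) + 6 = 3·h(p) + 6. The first term is divisible by 6 by the inductive hypothesis, and 6 is divisible by 6. Hence 6 | h(p+1).
Hence, by induction on t, the claim holds for every t ≥ 0.
Therefore the largest such d is 6.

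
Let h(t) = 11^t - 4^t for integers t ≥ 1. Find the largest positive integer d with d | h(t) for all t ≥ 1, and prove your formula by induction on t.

d = 7

Computing the first values: h(1) = 7 and h(2) = 105; gcd(7, 105) = 7, so d ≤ 7.
We prove 7 | 11^t - 4^t for all t ≥ 1 by induction on t.
For the base case t = 1: h(1) = 7 = 7·(1), so 7 | h(1).
Inductive step: suppose the statement holds for some r ≥ 1, i.e. 7 | h(r). Then
11^{r+1} − 4^{r+1} = 11·11^r − 4·4^r = 11·(11^r − 4^r) + (7)·4^r. The first term is divisible by 7 by the inductive hypothesis, and the second term (7)·4^r is divisible by 7 since 7 | 7. Hence 7 | h(r+1).
By the principle of mathematical induction, the result holds for all t ≥ 1.
Therefore the largest such d is 7.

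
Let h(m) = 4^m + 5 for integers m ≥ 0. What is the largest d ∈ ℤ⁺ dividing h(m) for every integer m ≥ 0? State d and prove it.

Computing the first values: h(0) = 6 and h(1) = 9; gcd(6, 9) = 3, so d ≤ 3.
We prove 3 | 4^m + 5 for all m ≥ 0 by induction on m.
For the base case m = 0: h(0) = 6 = 3·(2), so 3 | h(0).
Suppose the result is true for m = r, i.e. 3 | h(r). Then
h(r+1) = 4^(r+1) + 5 = 4·(4^r + 5) - 15 = 4·h(r) - 15. The first term is divisible by 3 by the inductive hypothesis, and -15 is divisible by 3. Hence 3 | h(r+1).
Hence, by induction on m, the claim holds for every m ≥ 0.
Therefore the largest such d is 3.

d = 3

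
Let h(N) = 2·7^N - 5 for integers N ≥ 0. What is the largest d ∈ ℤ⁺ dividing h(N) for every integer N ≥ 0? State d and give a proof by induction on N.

d = 3

Computing the first values: h(0) = -3 and h(1) = 9; gcd(-3, 9) = 3, so d ≤ 3.
We prove 3 | 2·7^N - 5 for all N ≥ 0 by induction on N.
Base case (N = 0): h(0) = -3 = 3·(-1), so 3 | h(0).
Inductive step: assume the claim holds for N = k, i.e. 3 | h(k). Then
h(k+1) = 2·7^(k+1) - 5 = 7·(2·7^k - 5) + 30 = 7·h(k) + 30. The first term is divisible by 3 by the inductive hypothesis, and 30 is divisible by 3. Hence 3 | h(k+1).
This completes the induction.
Therefore the largest such d is 3.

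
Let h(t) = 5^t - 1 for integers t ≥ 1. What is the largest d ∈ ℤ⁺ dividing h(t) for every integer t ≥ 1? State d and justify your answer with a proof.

Computing the first values: h(1) = 4 and h(2) = 24; gcd(4, 24) = 4, so d ≤ 4.
We prove 4 | 5^t - 1 for all t ≥ 1 by induction on t.
For the base case t = 1: h(1) = 4 = 4·(1), so 4 | h(1).
Inductive step: suppose the statement holds for some p ≥ 1, i.e. 4 | h(p). Then
5^{p+1} − 1^{p+1} = 5·5^p − 1·1^p = 5·(5^p − 1^p) + (4)·1^p. The first term is divisible by 4 by the inductive hypothesis, and the second term (4)·1^p is divisible by 4 since 4 | 4. Hence 4 | h(p+1).
This completes the induction.
Therefore the largest such d is 4.

d = 4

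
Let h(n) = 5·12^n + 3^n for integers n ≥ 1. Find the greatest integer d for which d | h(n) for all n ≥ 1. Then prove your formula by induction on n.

Computing the first values: h(1) = 63 and h(2) = 729; gcd(63, 729) = 9, so d ≤ 9.
We prove 9 | 5·12^n + 3^n for all n ≥ 1 by induction on n.
Base case (n = 1): h(1) = 63 = 9·(7), so 9 | h(1).
Inductive step: assume the claim holds for n = r, i.e. 9 | h(r). Then
h(r+1) − 12·h(r) = (5·12^(r+1) + 3^(r+1)) − 12·(5·12^r + 3^r) = (1)·3^r·(3 − 12) = (-9)·3^r. Since 9 | h(r) by the inductive hypothesis, 9 | 12·h(r); and 9 | -9 since -9 = 9·-1. Therefore 9 | h(r+1).
Hence, by induction on n, the claim holds for every n ≥ 1.
Therefore the largest such d is 9.

d = 9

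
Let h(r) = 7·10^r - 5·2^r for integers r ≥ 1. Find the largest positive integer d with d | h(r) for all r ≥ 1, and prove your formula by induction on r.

d = 20

Computing the first values: h(1) = 60 and h(2) = 680; gcd(60, 680) = 20, so d ≤ 20.
We prove 20 | 7·10^r - 5·2^r for all r ≥ 1 by induction on r.
Base step (r = 1): h(1) = 60 = 20·(3), so 20 | h(1).
For the inductive step, assume it holds for an arbitrary j ≥ 1, i.e. 20 | h(j). Then
h(j+1) − 10·h(j) = (7·10^(j+1) - 5·2^(j+1)) − 10·(7·10^j - 5·2^j) = (-5)·2^j·(2 − 10) = (40)·2^j. Since 20 | h(j) by the inductive hypothesis, 20 | 10·h(j); and 20 | 40 since 40 = 20·2. Therefore 20 | h(j+1).
Hence, by induction on r, the claim holds for every r ≥ 1.
Therefore the largest such d is 20.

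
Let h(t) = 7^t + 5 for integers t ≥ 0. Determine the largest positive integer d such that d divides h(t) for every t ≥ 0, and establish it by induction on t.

Computing the first values: h(0) = 6 and h(1) = 12; gcd(6, 12) = 6, so d ≤ 6.
We prove 6 | 7^t + 5 for all t ≥ 0 by induction on t.
For the base case t = 0: h(0) = 6 = 6·(1), so 6 | h(0).
Inductive step: suppose the statement holds for some p ≥ 0, i.e. 6 | h(p). Then
h(p+1) = 7^(p+1) + 5 = 7·(7^p + 5) - 30 = 7·h(p) - 30. The first term is divisible by 6 by the inductive hypothesis, and -30 is divisible by 6. Hence 6 | h(p+1).
By the principle of mathematical induction, the result holds for all t ≥ 0.
Therefore the largest such d is 6.

d = 6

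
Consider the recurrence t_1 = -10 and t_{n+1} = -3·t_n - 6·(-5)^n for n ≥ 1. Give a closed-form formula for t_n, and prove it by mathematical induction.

t_n = 5(-3)^(n - 1) + 3(-5)^n

Computing the first terms: t_1 = -10, t_2 = 60, t_3 = -330. This suggests t_n = 5(-3)^(n - 1) + 3(-5)^n.
When n = 1: the formula gives -10 = -10 = t_1.
For the inductive step, assume it holds for an arbitrary m ≥ 1, so t_m = 5(-3)^(m - 1) + 3(-5)^m.
Then t_{m+1} = -3·t_m - 6·(-5)^m = -3·(5(-3)^(m - 1) + 3(-5)^m) - 6·(-5)^m = 5(-3)^m + 3(-5)^(m + 1) = 5(-3)^((m+1) - 1) + 3(-5)^(m+1),
which is the claimed formula at n = m+1.
By the principle of mathematical induction, the result holds for all n ≥ 1.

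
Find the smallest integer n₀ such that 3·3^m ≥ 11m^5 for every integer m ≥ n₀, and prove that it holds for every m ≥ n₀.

At m = 12: 1594323 < 2737152, so the inequality fails and n₀ ≥ 13. We prove 3·3^m ≥ 11m^5 for all m ≥ 13.
Base step (m = 13): 3·3^m = 4782969 and 11m^5 = 4084223, so 4782969 ≥ 4084223.
Inductive step: assume the claim holds for m = k, so 3·3^k ≥ 11k^5.
Then 3·3^(k + 1) = 3·(3·3^k) ≥ 3·(11k^5).
Also, for k ≥ 13 we have 3·(11k^5) ≥ 11(k+1)^5, since 3 ≥ (1 + 1/k)^5 for all k ≥ 13.
Combining, 3·3^(k + 1) ≥ 11(k+1)^5.
This completes the induction.
Hence the smallest such n₀ is 13.

n₀ = 13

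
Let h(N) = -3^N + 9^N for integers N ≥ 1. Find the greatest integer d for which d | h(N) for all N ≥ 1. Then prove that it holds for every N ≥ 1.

d = 6

Computing the first values: h(1) = 6 and h(2) = 72; gcd(6, 72) = 6, so d ≤ 6.
We prove 6 | -3^N + 9^N for all N ≥ 1 by induction on N.
Base case (N = 1): h(1) = 6 = 6·(1), so 6 | h(1).
Inductive step: suppose the statement holds for some i ≥ 1, i.e. 6 | h(i). Then
9^{i+1} − 3^{i+1} = 9·9^i − 3·3^i = 9·(9^i − 3^i) + (6)·3^i. The first term is divisible by 6 by the inductive hypothesis, and the second term (6)·3^i is divisible by 6 since 6 | 6. Hence 6 | h(i+1).
This completes the induction.
Therefore the largest such d is 6.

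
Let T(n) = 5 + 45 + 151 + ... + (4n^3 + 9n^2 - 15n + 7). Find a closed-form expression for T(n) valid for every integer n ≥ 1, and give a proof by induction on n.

We claim T(n) = n(n^3 + 5n^2 - 2n + 1) for all n ≥ 1.
For the base case n = 1: T(1) = 5, and the closed form gives 5. They agree.
Inductive step: suppose the statement holds for some k ≥ 1, so T(k) = k(k^3 + 5k^2 - 2k + 1).
Then T(k+1) = T(k) + (4k^3 + 21k^2 + 15k + 5) = (k(k^3 + 5k^2 - 2k + 1)) + (4k^3 + 21k^2 + 15k + 5).
Simplifying, T(k+1) = (k + 1)(k^3 + 8k^2 + 11k + 5) = (k+1)((k+1)^3 + 5(k+1)^2 - 2(k+1) + 1),
which is the closed form with n = k+1.
By the principle of mathematical induction, the result holds for all n ≥ 1.

T(n) = n(n^3 + 5n^2 - 2n + 1)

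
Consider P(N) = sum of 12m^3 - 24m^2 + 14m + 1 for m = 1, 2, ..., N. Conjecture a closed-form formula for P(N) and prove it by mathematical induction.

We claim P(N) = N(3N^3 - 2N^2 - 2N + 4) for all N ≥ 1.
Base step (N = 1): P(1) = 3, and the closed form gives 3. They agree.
For the inductive step, assume it holds for an arbitrary m ≥ 1, so P(m) = m(3m^3 - 2m^2 - 2m + 4).
Then P(m+1) = P(m) + (12m^3 + 12m^2 + 2m + 3) = (m(3m^3 - 2m^2 - 2m + 4)) + (12m^3 + 12m^2 + 2m + 3).
Simplifying, P(m+1) = (m + 1)(3m^3 + 7m^2 + 3m + 3) = (m+1)(3(m+1)^3 - 2(m+1)^2 - 2(m+1) + 4),
which is the closed form with N = m+1.
Hence, by induction on N, the claim holds for every N ≥ 1.

P(N) = N(3N^3 - 2N^2 - 2N + 4)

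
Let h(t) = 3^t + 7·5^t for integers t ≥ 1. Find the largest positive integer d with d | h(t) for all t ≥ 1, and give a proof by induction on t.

Computing the first values: h(1) = 38 and h(2) = 184; gcd(38, 184) = 2, so d ≤ 2.
We prove 2 | 3^t + 7·5^t for all t ≥ 1 by induction on t.
Base case (t = 1): h(1) = 38 = 2·(19), so 2 | h(1).
Inductive step: assume the claim holds for t = k, i.e. 2 | h(k). Then
h(k+1) − 5·h(k) = (3^(k+1) + 7·5^(k+1)) − 5·(3^k + 7·5^k) = (1)·3^k·(3 − 5) = (-2)·3^k. Since 2 | h(k) by the inductive hypothesis, 2 | 5·h(k); and 2 | -2 since -2 = 2·-1. Therefore 2 | h(k+1).
This completes the induction.
Therefore the largest such d is 2.

d = 2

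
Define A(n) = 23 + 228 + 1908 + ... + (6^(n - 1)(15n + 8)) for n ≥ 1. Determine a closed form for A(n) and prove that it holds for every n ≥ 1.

We claim A(n) = 6^n(3n + 1) - 1 for all n ≥ 1.
When n = 1: A(1) = 23, and the closed form gives 23. They agree.
For the inductive step, assume it holds for an arbitrary r ≥ 1, so A(r) = 6^r(3r + 1) - 1.
Then A(r+1) = A(r) + (6^r(15r + 23)) = (6^r(3r + 1) - 1) + (6^r(15r + 23)).
Simplifying, A(r+1) = 18·6^r·r + 24·6^r - 1 = 6^(r+1)(3(r+1) + 1) - 1,
which is the closed form with n = r+1.
By induction, the statement is established for all n ≥ 1.

A(n) = 6^n(3n + 1) - 1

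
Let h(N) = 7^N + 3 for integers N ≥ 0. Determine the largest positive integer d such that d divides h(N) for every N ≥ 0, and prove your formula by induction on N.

d = 2

Computing the first values: h(0) = 4 and h(1) = 10; gcd(4, 10) = 2, so d ≤ 2.
We prove 2 | 7^N + 3 for all N ≥ 0 by induction on N.
For the base case N = 0: h(0) = 4 = 2·(2), so 2 | h(0).
Inductive step: assume the claim holds for N = i, i.e. 2 | h(i). Then
h(i+1) = 7^(i+1) + 3 = 7·(7^i + 3) - 18 = 7·h(i) - 18. The first term is divisible by 2 by the inductive hypothesis, and -18 is divisible by 2. Hence 2 | h(i+1).
Hence, by induction on N, the claim holds for every N ≥ 0.
Therefore the largest such d is 2.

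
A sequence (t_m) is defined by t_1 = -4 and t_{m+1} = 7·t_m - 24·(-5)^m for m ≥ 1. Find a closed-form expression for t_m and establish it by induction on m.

t_m = 2(-5)^m + 6·7^(m - 1)

Computing the first terms: t_1 = -4, t_2 = 92, t_3 = 44. This suggests t_m = 2(-5)^m + 6·7^(m - 1).
Base step (m = 1): the formula gives -4 = -4 = t_1.
Suppose the result is true for m = i, so t_i = 2(-5)^i + 6·7^(i - 1).
Then t_{i+1} = 7·t_i - 24·(-5)^i = 7·(2(-5)^i + 6·7^(i - 1)) - 24·(-5)^i = 2(-5)^(i + 1) + 6·7^i = 2(-5)^(i+1) + 6·7^((i+1) - 1),
which is the claimed formula at m = i+1.
By induction, the statement is established for all m ≥ 1.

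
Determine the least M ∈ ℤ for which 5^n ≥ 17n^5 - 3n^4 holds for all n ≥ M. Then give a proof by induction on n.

M = 9

At n = 8: 390625 < 544768, so the inequality fails and M ≥ 9. We prove 5^n ≥ 17n^5 - 3n^4 for all n ≥ 9.
Base case (n = 9): 5^n = 1953125 and 17n^5 - 3n^4 = 984150, so 1953125 ≥ 984150.
For the inductive step, assume it holds for an arbitrary k ≥ 9, so 5^k ≥ 17k^5 - 3k^4.
Then 5^(k + 1) = 5·(5^k) ≥ 5·(17k^5 - 3k^4).
Also, for k ≥ 9 we have 5·(17k^5 - 3k^4) ≥ 17(k+1)^5 - 3(k+1)^4, since 5·(17k^5 - 3k^4) − (17(k+1)^5 - 3(k+1)^4) = 68k^5 - 97k^4 - 158k^3 - 152k^2 - 73k - 14, which is nonnegative for all k ≥ 9.
Combining, 5^(k + 1) ≥ 17(k+1)^5 - 3(k+1)^4.
Hence, by induction on n, the claim holds for every n ≥ 9.
Hence the smallest such M is 9.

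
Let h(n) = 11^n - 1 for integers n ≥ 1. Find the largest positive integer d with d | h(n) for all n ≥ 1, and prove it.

d = 10

Computing the first values: h(1) = 10 and h(2) = 120; gcd(10, 120) = 10, so d ≤ 10.
We prove 10 | 11^n - 1 for all n ≥ 1 by induction on n.
Base case (n = 1): h(1) = 10 = 10·(1), so 10 | h(1).
For the inductive step, assume it holds for an arbitrary j ≥ 1, i.e. 10 | h(j). Then
11^{j+1} − 1^{j+1} = 11·11^j − 1·1^j = 11·(11^j − 1^j) + (10)·1^j. The first term is divisible by 10 by the inductive hypothesis, and the second term (10)·1^j is divisible by 10 since 10 | 10. Hence 10 | h(j+1).
By induction, the statement is established for all n ≥ 1.
Therefore the largest such d is 10.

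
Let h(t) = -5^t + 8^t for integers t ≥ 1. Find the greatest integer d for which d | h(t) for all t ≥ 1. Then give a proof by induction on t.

d = 3

Computing the first values: h(1) = 3 and h(2) = 39; gcd(3, 39) = 3, so d ≤ 3.
We prove 3 | -5^t + 8^t for all t ≥ 1 by induction on t.
For the base case t = 1: h(1) = 3 = 3·(1), so 3 | h(1).
For the inductive step, assume it holds for an arbitrary j ≥ 1, i.e. 3 | h(j). Then
8^{j+1} − 5^{j+1} = 8·8^j − 5·5^j = 8·(8^j − 5^j) + (3)·5^j. The first term is divisible by 3 by the inductive hypothesis, and the second term (3)·5^j is divisible by 3 since 3 | 3. Hence 3 | h(j+1).
This completes the induction.
Therefore the largest such d is 3.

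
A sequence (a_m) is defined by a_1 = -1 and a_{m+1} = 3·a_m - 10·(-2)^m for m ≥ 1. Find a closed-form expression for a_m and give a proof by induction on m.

a_m = -(-2)^(m + 1) + 3^m

Computing the first terms: a_1 = -1, a_2 = 17, a_3 = 11. This suggests a_m = -(-2)^(m + 1) + 3^m.
Base case (m = 1): the formula gives -1 = -1 = a_1.
Suppose the result is true for m = j, so a_j = -(-2)^(j + 1) + 3^j.
Then a_{j+1} = 3·a_j - 10·(-2)^j = 3·(-(-2)^(j + 1) + 3^j) - 10·(-2)^j = -(-2)^(j + 2) + 3^(j + 1) = -(-2)^((j+1) + 1) + 3^(j+1),
which is the claimed formula at m = j+1.
By the principle of mathematical induction, the result holds for all m ≥ 1.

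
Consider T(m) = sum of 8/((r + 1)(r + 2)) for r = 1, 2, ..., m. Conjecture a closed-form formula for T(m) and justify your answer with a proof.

We claim T(m) = 4m/(m + 2) for all m ≥ 1.
Base case (m = 1): T(1) = 4/3, and the closed form gives 4/3. They agree.
Suppose the result is true for m = r, so T(r) = 4r/(r + 2).
Then T(r+1) = T(r) + (8/((r + 2)(r + 3))) = (4r/(r + 2)) + (8/((r + 2)(r + 3))).
Simplifying, T(r+1) = 4(r + 1)/(r + 3) = 4(r+1)/((r+1) + 2),
which is the closed form with m = r+1.
This completes the induction.

T(m) = 4m/(m + 2)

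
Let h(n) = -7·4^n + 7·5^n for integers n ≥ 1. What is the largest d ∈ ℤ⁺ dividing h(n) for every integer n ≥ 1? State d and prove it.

Computing the first values: h(1) = 7 and h(2) = 63; gcd(7, 63) = 7, so d ≤ 7.
We prove 7 | -7·4^n + 7·5^n for all n ≥ 1 by induction on n.
Base case (n = 1): h(1) = 7 = 7·(1), so 7 | h(1).
Inductive step: assume the claim holds for n = m, i.e. 7 | h(m). Then
h(m+1) − 5·h(m) = (-7·4^(m+1) + 7·5^(m+1)) − 5·(-7·4^m + 7·5^m) = (-7)·4^m·(4 − 5) = (7)·4^m. Since 7 | h(m) by the inductive hypothesis, 7 | 5·h(m); and 7 | 7 since 7 = 7·1. Therefore 7 | h(m+1).
By the principle of mathematical induction, the result holds for all n ≥ 1.
Therefore the largest such d is 7.

d = 7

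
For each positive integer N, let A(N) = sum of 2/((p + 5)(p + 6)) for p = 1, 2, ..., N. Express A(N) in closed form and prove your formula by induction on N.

A(N) = N/(3(N + 6))

We claim A(N) = N/(3(N + 6)) for all N ≥ 1.
Base case (N = 1): A(1) = 1/21, and the closed form gives 1/21. They agree.
Inductive step: assume the claim holds for N = p, so A(p) = p/(3(p + 6)).
Then A(p+1) = A(p) + (2/((p + 6)(p + 7))) = (p/(3(p + 6))) + (2/((p + 6)(p + 7))).
Simplifying, A(p+1) = (p + 1)/(3(p + 7)) = (p+1)/(3((p+1) + 6)),
which is the closed form with N = p+1.
This completes the induction.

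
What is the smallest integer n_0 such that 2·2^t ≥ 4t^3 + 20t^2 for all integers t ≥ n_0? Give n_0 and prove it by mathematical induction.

At t = 12: 8192 < 9792, so the inequality fails and n_0 ≥ 13. We prove 2·2^t ≥ 4t^3 + 20t^2 for all t ≥ 13.
When t = 13: 2·2^t = 16384 and 4t^3 + 20t^2 = 12168, so 16384 ≥ 12168.
Inductive step: assume the claim holds for t = r, so 2·2^r ≥ 4r^3 + 20r^2.
Then 2·2^(r + 1) = 2·(2·2^r) ≥ 2·(4r^3 + 20r^2).
Also, for r ≥ 13 we have 2·(4r^3 + 20r^2) ≥ 4(r+1)^3 + 20(r+1)^2, since 2·(4r^3 + 20r^2) − (4(r+1)^3 + 20(r+1)^2) = 4r^3 + 8r^2 - 52r - 24, which is nonnegative for all r ≥ 13.
Combining, 2·2^(r + 1) ≥ 4(r+1)^3 + 20(r+1)^2.
Hence, by induction on t, the claim holds for every t ≥ 13.
Hence the smallest such n_0 is 13.

n_0 = 13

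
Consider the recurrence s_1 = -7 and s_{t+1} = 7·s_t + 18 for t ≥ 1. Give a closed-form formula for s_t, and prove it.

Computing the first terms: s_1 = -7, s_2 = -31, s_3 = -199. This suggests s_t = -4·7^(t - 1) - 3.
Base case (t = 1): the formula gives -7 = -7 = s_1.
Inductive step: suppose the statement holds for some i ≥ 1, so s_i = -4·7^(i - 1) - 3.
Then s_{i+1} = 7·s_i + 18 = 7·(-4·7^(i - 1) - 3) + 18 = -4·7^i - 3 = -4·7^((i+1) - 1) - 3,
which is the claimed formula at t = i+1.
Hence, by induction on t, the claim holds for every t ≥ 1.

s_t = -4·7^(t - 1) - 3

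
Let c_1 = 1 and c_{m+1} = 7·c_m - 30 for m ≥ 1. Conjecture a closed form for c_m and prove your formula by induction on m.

Computing the first terms: c_1 = 1, c_2 = -23, c_3 = -191. This suggests c_m = -4·7^(m - 1) + 5.
Base case (m = 1): the formula gives 1 = 1 = c_1.
Inductive step: assume the claim holds for m = j, so c_j = -4·7^(j - 1) + 5.
Then c_{j+1} = 7·c_j - 30 = 7·(-4·7^(j - 1) + 5) - 30 = -4·7^j + 5 = -4·7^((j+1) - 1) + 5,
which is the claimed formula at m = j+1.
This completes the induction.

c_m = -4·7^(m - 1) + 5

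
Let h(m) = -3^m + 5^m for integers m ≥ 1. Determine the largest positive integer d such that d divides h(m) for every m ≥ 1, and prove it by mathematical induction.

d = 2

Computing the first values: h(1) = 2 and h(2) = 16; gcd(2, 16) = 2, so d ≤ 2.
We prove 2 | -3^m + 5^m for all m ≥ 1 by induction on m.
When m = 1: h(1) = 2 = 2·(1), so 2 | h(1).
Inductive step: assume the claim holds for m = j, i.e. 2 | h(j). Then
5^{j+1} − 3^{j+1} = 5·5^j − 3·3^j = 5·(5^j − 3^j) + (2)·3^j. The first term is divisible by 2 by the inductive hypothesis, and the second term (2)·3^j is divisible by 2 since 2 | 2. Hence 2 | h(j+1).
By the principle of mathematical induction, the result holds for all m ≥ 1.
Therefore the largest such d is 2.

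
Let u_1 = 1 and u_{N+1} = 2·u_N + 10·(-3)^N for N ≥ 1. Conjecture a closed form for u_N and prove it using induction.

u_N = -2(-3)^N - 5·2^(N - 1)

Computing the first terms: u_1 = 1, u_2 = -28, u_3 = 34. This suggests u_N = -2(-3)^N - 5·2^(N - 1).
For the base case N = 1: the formula gives 1 = 1 = u_1.
Suppose the result is true for N = p, so u_p = -2(-3)^p - 5·2^(p - 1).
Then u_{p+1} = 2·u_p + 10·(-3)^p = 2·(-2(-3)^p - 5·2^(p - 1)) + 10·(-3)^p = -2(-3)^(p + 1) - 5·2^p = -2(-3)^(p+1) - 5·2^((p+1) - 1),
which is the claimed formula at N = p+1.
Hence, by induction on N, the claim holds for every N ≥ 1.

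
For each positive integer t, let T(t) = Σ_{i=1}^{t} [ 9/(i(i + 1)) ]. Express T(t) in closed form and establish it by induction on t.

We claim T(t) = 9t/(t + 1) for all t ≥ 1.
When t = 1: T(1) = 9/2, and the closed form gives 9/2. They agree.
Inductive step: suppose the statement holds for some i ≥ 1, so T(i) = 9i/(i + 1).
Then T(i+1) = T(i) + (9/((i + 1)(i + 2))) = (9i/(i + 1)) + (9/((i + 1)(i + 2))).
Simplifying, T(i+1) = 9(i + 1)/(i + 2) = 9(i+1)/((i+1) + 1),
which is the closed form with t = i+1.
This completes the induction.

T(t) = 9t/(t + 1)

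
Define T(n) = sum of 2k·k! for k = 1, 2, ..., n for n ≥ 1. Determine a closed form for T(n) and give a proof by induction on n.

We claim T(n) = 2(n + 1)! - 2 for all n ≥ 1.
When n = 1: T(1) = 2, and the closed form gives 2. They agree.
Suppose the result is true for n = k, so T(k) = 2(k + 1)! - 2.
Then T(k+1) = T(k) + (2(k + 1)(k + 1)!) = (2(k + 1)! - 2) + (2(k + 1)(k + 1)!).
Simplifying, T(k+1) = 2((k+1) + 1)! - 2,
which is the closed form with n = k+1.
By induction, the statement is established for all n ≥ 1.

T(n) = 2(n + 1)! - 2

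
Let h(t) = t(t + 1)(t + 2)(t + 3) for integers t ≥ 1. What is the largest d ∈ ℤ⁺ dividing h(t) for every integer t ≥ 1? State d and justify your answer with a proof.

d = 24

Computing the first values: h(1) = 24 and h(2) = 120; gcd(24, 120) = 24, so d ≤ 24.
We prove 24 | t(t + 1)(t + 2)(t + 3) for all t ≥ 1 by induction on t.
Base case (t = 1): h(1) = 24 = 24·(1), so 24 | h(1).
Inductive step: suppose the statement holds for some k ≥ 1, i.e. 24 | h(k). Then
h(k+1) − h(k) = (k+1)·(k+2)·(k+3)·(k+4) − k·(k+1)·(k+2)·(k+3) = (k+1)·(k+2)·(k+3)·[(k+4) − k] = 4·(k+1)·(k+2)·(k+3). The product of 3 consecutive integers is divisible by (3)! = 6, so h(k+1) − h(k) is divisible by 4·6 = 24. By the inductive hypothesis 24 | h(k), hence 24 | h(k+1).
This completes the induction.
Therefore the largest such d is 24.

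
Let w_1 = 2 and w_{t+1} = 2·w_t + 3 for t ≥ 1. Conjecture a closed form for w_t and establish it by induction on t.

Computing the first terms: w_1 = 2, w_2 = 7, w_3 = 17. This suggests w_t = 5·2^(t - 1) - 3.
Base step (t = 1): the formula gives 2 = 2 = w_1.
Inductive step: suppose the statement holds for some m ≥ 1, so w_m = 5·2^(m - 1) - 3.
Then w_{m+1} = 2·w_m + 3 = 2·(5·2^(m - 1) - 3) + 3 = 5·2^m - 3 = 5·2^((m+1) - 1) - 3,
which is the claimed formula at t = m+1.
By induction, the statement is established for all t ≥ 1.

w_t = 5·2^(t - 1) - 3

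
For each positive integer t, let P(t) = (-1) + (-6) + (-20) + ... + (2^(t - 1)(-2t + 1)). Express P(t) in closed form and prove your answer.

We claim P(t) = 2^t(-2t + 3) - 3 for all t ≥ 1.
When t = 1: P(1) = -1, and the closed form gives -1. They agree.
Suppose the result is true for t = j, so P(j) = 2^j(-2j + 3) - 3.
Then P(j+1) = P(j) + (2^j(-2j - 1)) = (2^j(-2j + 3) - 3) + (2^j(-2j - 1)).
Simplifying, P(j+1) = 2^(j + 1) - 2^(j + 2)j - 3 = 2^(j+1)(-2(j+1) + 3) - 3,
which is the closed form with t = j+1.
By the principle of mathematical induction, the result holds for all t ≥ 1.

P(t) = 2^t(-2t + 3) - 3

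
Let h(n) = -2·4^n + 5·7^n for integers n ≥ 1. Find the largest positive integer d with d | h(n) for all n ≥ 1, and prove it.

d = 3

Computing the first values: h(1) = 27 and h(2) = 213; gcd(27, 213) = 3, so d ≤ 3.
We prove 3 | -2·4^n + 5·7^n for all n ≥ 1 by induction on n.
When n = 1: h(1) = 27 = 3·(9), so 3 | h(1).
Inductive step: suppose the statement holds for some m ≥ 1, i.e. 3 | h(m). Then
h(m+1) − 7·h(m) = (-2·4^(m+1) + 5·7^(m+1)) − 7·(-2·4^m + 5·7^m) = (-2)·4^m·(4 − 7) = (6)·4^m. Since 3 | h(m) by the inductive hypothesis, 3 | 7·h(m); and 3 | 6 since 6 = 3·2. Therefore 3 | h(m+1).
By the principle of mathematical induction, the result holds for all n ≥ 1.
Therefore the largest such d is 3.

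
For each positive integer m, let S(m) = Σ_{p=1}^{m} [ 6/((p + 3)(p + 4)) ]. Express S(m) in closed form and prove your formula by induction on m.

We claim S(m) = 3m/(2(m + 4)) for all m ≥ 1.
For the base case m = 1: S(1) = 3/10, and the closed form gives 3/10. They agree.
For the inductive step, assume it holds for an arbitrary p ≥ 1, so S(p) = 3p/(2(p + 4)).
Then S(p+1) = S(p) + (6/((p + 4)(p + 5))) = (3p/(2(p + 4))) + (6/((p + 4)(p + 5))).
Simplifying, S(p+1) = 3(p + 1)/(2(p + 5)) = 3(p+1)/(2((p+1) + 4)),
which is the closed form with m = p+1.
By the principle of mathematical induction, the result holds for all m ≥ 1.

S(m) = 3m/(2(m + 4))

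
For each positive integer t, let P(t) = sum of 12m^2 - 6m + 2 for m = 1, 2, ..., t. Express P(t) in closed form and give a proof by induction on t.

P(t) = t(4t^2 + 3t + 1)

We claim P(t) = t(4t^2 + 3t + 1) for all t ≥ 1.
When t = 1: P(1) = 8, and the closed form gives 8. They agree.
Suppose the result is true for t = m, so P(m) = m(4m^2 + 3m + 1).
Then P(m+1) = P(m) + (12m^2 + 18m + 8) = (m(4m^2 + 3m + 1)) + (12m^2 + 18m + 8).
Simplifying, P(m+1) = (m + 1)(4m^2 + 11m + 8) = (m+1)(4(m+1)^2 + 3(m+1) + 1),
which is the closed form with t = m+1.
By induction, the statement is established for all t ≥ 1.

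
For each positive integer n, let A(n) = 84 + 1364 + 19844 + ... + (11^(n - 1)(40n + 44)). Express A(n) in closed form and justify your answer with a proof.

A(n) = 4·11^n(n + 1) - 4

We claim A(n) = 4·11^n(n + 1) - 4 for all n ≥ 1.
For the base case n = 1: A(1) = 84, and the closed form gives 84. They agree.
Inductive step: suppose the statement holds for some r ≥ 1, so A(r) = 4·11^r(r + 1) - 4.
Then A(r+1) = A(r) + (11^r(40r + 84)) = (4·11^r(r + 1) - 4) + (11^r(40r + 84)).
Simplifying, A(r+1) = 44·11^r·r + 88·11^r - 4 = 4·11^(r+1)((r+1) + 1) - 4,
which is the closed form with n = r+1.
By induction, the statement is established for all n ≥ 1.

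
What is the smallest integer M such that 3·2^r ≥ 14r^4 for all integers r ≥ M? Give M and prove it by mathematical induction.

At r = 19: 1572864 < 1824494, so the inequality fails and M ≥ 20. We prove 3·2^r ≥ 14r^4 for all r ≥ 20.
For the base case r = 20: 3·2^r = 3145728 and 14r^4 = 2240000, so 3145728 ≥ 2240000.
For the inductive step, assume it holds for an arbitrary k ≥ 20, so 3·2^k ≥ 14k^4.
Then 3·2^(k + 1) = 2·(3·2^k) ≥ 2·(14k^4).
Also, for k ≥ 20 we have 2·(14k^4) ≥ 14(k+1)^4, since 2 ≥ (1 + 1/k)^4 for all k ≥ 20.
Combining, 3·2^(k + 1) ≥ 14(k+1)^4.
By induction, the statement is established for all r ≥ 20.
Hence the smallest such M is 20.

M = 20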